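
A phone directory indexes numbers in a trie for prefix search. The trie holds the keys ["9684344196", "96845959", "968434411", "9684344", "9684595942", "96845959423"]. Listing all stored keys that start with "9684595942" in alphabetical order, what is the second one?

Filter for "9684595942…" and sort: "9684595942", "96845959423"
Position 2: 96845959423

96845959423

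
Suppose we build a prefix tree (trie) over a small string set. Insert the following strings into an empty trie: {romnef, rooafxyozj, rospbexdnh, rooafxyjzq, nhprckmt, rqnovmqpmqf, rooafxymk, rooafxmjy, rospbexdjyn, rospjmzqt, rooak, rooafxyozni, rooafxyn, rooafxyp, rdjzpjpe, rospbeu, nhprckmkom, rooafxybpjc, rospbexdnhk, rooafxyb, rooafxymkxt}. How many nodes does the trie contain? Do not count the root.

Insert word by word; a character creates a node only if that edge doesn't already exist:
  "romnef" → 6 new (r, o, m, n, e, f)
  "rooafxyozj" → prefix "ro" already present; 8 new (o, a, f, x, y, o, z, j)
  "rospbexdnh" → prefix "ro" already present; 8 new (s, p, b, e, x, d, n, h)
  "rooafxyjzq" → prefix "rooafxy" already present; 3 new (j, z, q)
  "nhprckmt" → 8 new (n, h, p, r, c, k, m, t)
  "rqnovmqpmqf" → prefix "r" already present; 10 new (q, n, o, v, m, q, p, m, q, f)
  "rooafxymk" → prefix "rooafxy" already present; 2 new (m, k)
  "rooafxmjy" → prefix "rooafx" already present; 3 new (m, j, y)
  "rospbexdjyn" → prefix "rospbexd" already present; 3 new (j, y, n)
  "rospjmzqt" → prefix "rosp" already present; 5 new (j, m, z, q, t)
  "rooak" → prefix "rooa" already present; 1 new (k)
  "rooafxyozni" → prefix "rooafxyoz" already present; 2 new (n, i)
  "rooafxyn" → prefix "rooafxy" already present; 1 new (n)
  "rooafxyp" → prefix "rooafxy" already present; 1 new (p)
  "rdjzpjpe" → prefix "r" already present; 7 new (d, j, z, p, j, p, e)
  "rospbeu" → prefix "rospbe" already present; 1 new (u)
  "nhprckmkom" → prefix "nhprckm" already present; 3 new (k, o, m)
  "rooafxybpjc" → prefix "rooafxy" already present; 4 new (b, p, j, c)
  "rospbexdnhk" → prefix "rospbexdnh" already present; 1 new (k)
  "rooafxyb" → prefix "rooafxyb" already present; 0 new (none)
  "rooafxymkxt" → prefix "rooafxymk" already present; 2 new (x, t)
Total nodes = 6 + 8 + 8 + 3 + 8 + 10 + 2 + 3 + 3 + 5 + 1 + 2 + 1 + 1 + 7 + 1 + 3 + 4 + 1 + 0 + 2 = 79

79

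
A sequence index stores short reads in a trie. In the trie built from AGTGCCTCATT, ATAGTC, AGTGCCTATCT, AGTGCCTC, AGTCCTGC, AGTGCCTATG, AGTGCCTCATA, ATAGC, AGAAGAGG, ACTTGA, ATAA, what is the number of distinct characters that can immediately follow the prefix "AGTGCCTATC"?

Follow the path "AGTGCCTATC" to its node, then look at its outgoing edges.
Distinct next characters after "AGTGCCTATC": T.
That node has 1 child edge.

1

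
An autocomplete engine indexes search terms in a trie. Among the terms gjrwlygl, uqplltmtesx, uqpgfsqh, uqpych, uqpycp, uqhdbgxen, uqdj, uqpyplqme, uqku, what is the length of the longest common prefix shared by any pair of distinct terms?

The deepest shared node is where two words last agree before diverging.
e.g. "uqpych" and "uqpycp" share the prefix "uqpyc" of length 5; no pair shares a longer one.
Longest shared-prefix length: 5

5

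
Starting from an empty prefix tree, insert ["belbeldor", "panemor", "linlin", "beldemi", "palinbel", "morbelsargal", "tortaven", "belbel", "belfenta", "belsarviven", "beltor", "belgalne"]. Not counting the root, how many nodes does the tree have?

73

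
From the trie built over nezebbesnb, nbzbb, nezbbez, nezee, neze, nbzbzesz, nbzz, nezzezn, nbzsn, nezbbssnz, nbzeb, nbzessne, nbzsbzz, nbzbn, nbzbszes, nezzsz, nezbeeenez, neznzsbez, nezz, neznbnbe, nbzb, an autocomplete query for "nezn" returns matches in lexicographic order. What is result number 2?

neznzsbez

Filter for "nezn…" and sort: "neznbnbe", "neznzsbez"
The 2nd is neznzsbez.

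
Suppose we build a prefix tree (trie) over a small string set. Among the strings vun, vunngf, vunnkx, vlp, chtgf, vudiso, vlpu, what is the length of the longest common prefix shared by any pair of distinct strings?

4

Look for the deepest trie node that still has at least two words in its subtree.
"vunngf" and "vunnkx" agree on "vunn" (4 characters) before diverging; nothing deeper is shared.
Longest shared-prefix length: 4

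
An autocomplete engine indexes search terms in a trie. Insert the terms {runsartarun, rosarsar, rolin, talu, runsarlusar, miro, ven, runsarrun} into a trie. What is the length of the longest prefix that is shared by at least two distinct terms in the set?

The deepest shared node is where two words last agree before diverging.
e.g. "runsarlusar" and "runsarrun" share the prefix "runsar" of length 6; no pair shares a longer one.
Longest shared-prefix length: 6

6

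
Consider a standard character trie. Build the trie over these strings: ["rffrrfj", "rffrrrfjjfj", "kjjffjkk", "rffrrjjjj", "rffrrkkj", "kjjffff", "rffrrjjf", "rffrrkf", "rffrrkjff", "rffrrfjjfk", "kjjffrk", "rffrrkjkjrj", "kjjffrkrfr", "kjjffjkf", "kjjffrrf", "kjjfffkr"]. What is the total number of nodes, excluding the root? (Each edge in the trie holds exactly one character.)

52

Trace insertions, counting only characters that open a new branch:
  "rffrrfj" → 7 new (r, f, f, r, r, f, j)
  "rffrrrfjjfj" → prefix "rffrr" already present; 6 new (r, f, j, j, f, j)
  "kjjffjkk" → 8 new (k, j, j, f, f, j, k, k)
  "rffrrjjjj" → prefix "rffrr" already present; 4 new (j, j, j, j)
  "rffrrkkj" → prefix "rffrr" already present; 3 new (k, k, j)
  "kjjffff" → prefix "kjjff" already present; 2 new (f, f)
  "rffrrjjf" → prefix "rffrrjj" already present; 1 new (f)
  "rffrrkf" → prefix "rffrrk" already present; 1 new (f)
  "rffrrkjff" → prefix "rffrrk" already present; 3 new (j, f, f)
  "rffrrfjjfk" → prefix "rffrrfj" already present; 3 new (j, f, k)
  "kjjffrk" → prefix "kjjff" already present; 2 new (r, k)
  "rffrrkjkjrj" → prefix "rffrrkj" already present; 4 new (k, j, r, j)
  "kjjffrkrfr" → prefix "kjjffrk" already present; 3 new (r, f, r)
  "kjjffjkf" → prefix "kjjffjk" already present; 1 new (f)
  "kjjffrrf" → prefix "kjjffr" already present; 2 new (r, f)
  "kjjfffkr" → prefix "kjjfff" already present; 2 new (k, r)
Total nodes = 7 + 6 + 8 + 4 + 3 + 2 + 1 + 1 + 3 + 3 + 2 + 4 + 3 + 1 + 2 + 2 = 52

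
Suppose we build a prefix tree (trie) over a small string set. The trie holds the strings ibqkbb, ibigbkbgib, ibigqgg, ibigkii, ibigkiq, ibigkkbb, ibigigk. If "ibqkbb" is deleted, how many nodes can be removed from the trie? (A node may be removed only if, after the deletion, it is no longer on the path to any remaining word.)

A node on "ibqkbb"'s path can go only if nothing else ends at it or branches off below it.
The suffix "qkbb" (4 nodes) is used only by "ibqkbb"; the node for "ib" still has the child "i", so pruning stops there.
Nodes removed: 4

4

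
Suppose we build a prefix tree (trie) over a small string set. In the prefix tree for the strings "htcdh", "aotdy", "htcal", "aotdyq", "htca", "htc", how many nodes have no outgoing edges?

3

A leaf is a node with no children — equivalently, the end of a word that is not a proper prefix of any other stored word.
Those words: "aotdyq", "htcal", "htcdh"
Leaf count: 3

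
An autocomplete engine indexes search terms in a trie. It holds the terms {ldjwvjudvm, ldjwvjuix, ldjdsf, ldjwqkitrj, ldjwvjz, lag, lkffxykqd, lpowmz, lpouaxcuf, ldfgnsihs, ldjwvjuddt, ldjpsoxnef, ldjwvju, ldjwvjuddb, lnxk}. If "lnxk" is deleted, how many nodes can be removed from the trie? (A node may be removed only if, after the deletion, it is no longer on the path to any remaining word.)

3

After clearing the end-marker at "lnxk", prune upward until reaching a node still needed by another word.
The suffix "nxk" (3 nodes) is used only by "lnxk"; the node for "l" still has the child "d", so pruning stops there.
Nodes removed: 3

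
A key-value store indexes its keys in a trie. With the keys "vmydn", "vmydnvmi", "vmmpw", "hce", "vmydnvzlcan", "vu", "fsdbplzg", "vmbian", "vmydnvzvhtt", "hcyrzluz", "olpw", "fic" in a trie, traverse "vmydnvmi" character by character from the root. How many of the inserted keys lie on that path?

2

Walk "vmydnvmi" from the root; an end-of-word marker is hit whenever a stored word is a prefix of "vmydnvmi".
Prefixes of the query that are stored words: "vmydn", "vmydnvmi"
Count: 2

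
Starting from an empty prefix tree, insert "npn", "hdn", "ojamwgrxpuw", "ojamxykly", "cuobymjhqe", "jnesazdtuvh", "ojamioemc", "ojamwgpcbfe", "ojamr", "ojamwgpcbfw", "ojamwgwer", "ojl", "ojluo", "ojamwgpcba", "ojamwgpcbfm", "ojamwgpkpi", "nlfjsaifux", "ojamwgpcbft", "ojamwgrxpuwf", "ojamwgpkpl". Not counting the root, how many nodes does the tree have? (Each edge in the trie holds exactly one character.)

78

For each word, the new-node count is its length minus the longest prefix already in the trie:
  "npn" → 3 new (n, p, n)
  "hdn" → 3 new (h, d, n)
  "ojamwgrxpuw" → 11 new (o, j, a, m, w, g, r, x, p, u, w)
  "ojamxykly" → prefix "ojam" already present; 5 new (x, y, k, l, y)
  "cuobymjhqe" → 10 new (c, u, o, b, y, m, j, h, q, e)
  "jnesazdtuvh" → 11 new (j, n, e, s, a, z, d, t, u, v, h)
  "ojamioemc" → prefix "ojam" already present; 5 new (i, o, e, m, c)
  "ojamwgpcbfe" → prefix "ojamwg" already present; 5 new (p, c, b, f, e)
  "ojamr" → prefix "ojam" already present; 1 new (r)
  "ojamwgpcbfw" → prefix "ojamwgpcbf" already present; 1 new (w)
  "ojamwgwer" → prefix "ojamwg" already present; 3 new (w, e, r)
  "ojl" → prefix "oj" already present; 1 new (l)
  "ojluo" → prefix "ojl" already present; 2 new (u, o)
  "ojamwgpcba" → prefix "ojamwgpcb" already present; 1 new (a)
  "ojamwgpcbfm" → prefix "ojamwgpcbf" already present; 1 new (m)
  "ojamwgpkpi" → prefix "ojamwgp" already present; 3 new (k, p, i)
  "nlfjsaifux" → prefix "n" already present; 9 new (l, f, j, s, a, i, f, u, x)
  "ojamwgpcbft" → prefix "ojamwgpcbf" already present; 1 new (t)
  "ojamwgrxpuwf" → prefix "ojamwgrxpuw" already present; 1 new (f)
  "ojamwgpkpl" → prefix "ojamwgpkp" already present; 1 new (l)
Total nodes = 3 + 3 + 11 + 5 + 10 + 11 + 5 + 5 + 1 + 1 + 3 + 1 + 2 + 1 + 1 + 3 + 9 + 1 + 1 + 1 = 78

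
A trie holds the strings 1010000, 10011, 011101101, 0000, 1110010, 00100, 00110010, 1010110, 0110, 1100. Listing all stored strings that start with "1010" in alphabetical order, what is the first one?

Words with prefix "1010", in lexicographic order: "1010000", "1010110"
Position 1: 1010000

1010000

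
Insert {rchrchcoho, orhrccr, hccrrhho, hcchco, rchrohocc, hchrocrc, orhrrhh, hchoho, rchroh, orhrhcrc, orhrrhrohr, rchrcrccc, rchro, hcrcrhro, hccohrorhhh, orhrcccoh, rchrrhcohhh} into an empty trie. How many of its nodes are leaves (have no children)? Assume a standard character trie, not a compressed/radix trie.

Leaves are exactly the stored words that no other stored word extends.
Those words: "hcchco", "hccohrorhhh", "hccrrhho", "hchoho", "hchrocrc", "hcrcrhro", "orhrcccoh", "orhrccr", "orhrhcrc", "orhrrhh", "orhrrhrohr", "rchrchcoho", "rchrcrccc", "rchrohocc", "rchrrhcohhh"
Leaf count: 15

15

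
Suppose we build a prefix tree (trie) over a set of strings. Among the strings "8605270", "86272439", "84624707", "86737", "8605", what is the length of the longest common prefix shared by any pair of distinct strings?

4

The deepest shared node is where two words last agree before diverging.
e.g. "8605" and "8605270" share the prefix "8605" of length 4; no pair shares a longer one.
Longest shared-prefix length: 4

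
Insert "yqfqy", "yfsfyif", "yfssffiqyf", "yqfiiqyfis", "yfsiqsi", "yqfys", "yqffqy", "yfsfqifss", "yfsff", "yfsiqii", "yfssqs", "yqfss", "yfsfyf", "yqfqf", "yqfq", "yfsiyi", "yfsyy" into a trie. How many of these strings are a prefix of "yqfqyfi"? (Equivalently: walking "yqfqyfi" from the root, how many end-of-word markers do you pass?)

2

Check each prefix of "yqfqyfi" against the stored set — each match is an end-marker on the path.
Prefixes of the query that are stored words: "yqfq", "yqfqy"
Count: 2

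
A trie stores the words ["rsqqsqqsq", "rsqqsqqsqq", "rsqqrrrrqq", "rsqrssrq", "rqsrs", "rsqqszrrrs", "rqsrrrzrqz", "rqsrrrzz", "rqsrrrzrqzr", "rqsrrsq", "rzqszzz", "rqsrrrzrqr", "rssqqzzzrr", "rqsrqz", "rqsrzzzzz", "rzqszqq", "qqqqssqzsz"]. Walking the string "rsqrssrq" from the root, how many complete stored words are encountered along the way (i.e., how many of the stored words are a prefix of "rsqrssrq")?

Traverse "rsqrssrq" character by character; count nodes along the way that are marked as word ends.
Prefixes of the query that are stored words: "rsqrssrq"
Count: 1

1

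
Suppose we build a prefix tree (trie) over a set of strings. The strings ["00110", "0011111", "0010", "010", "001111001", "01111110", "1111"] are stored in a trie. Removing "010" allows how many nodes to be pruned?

Walk "010" from the leaf back toward the root, removing each node that no remaining word uses.
The suffix "0" (1 node) is used only by "010"; the node for "01" still has the child "1", so pruning stops there.
Nodes removed: 1

1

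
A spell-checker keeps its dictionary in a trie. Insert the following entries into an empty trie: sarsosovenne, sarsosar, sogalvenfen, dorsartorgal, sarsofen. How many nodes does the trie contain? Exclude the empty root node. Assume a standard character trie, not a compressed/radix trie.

Insert word by word; a character creates a node only if that edge doesn't already exist:
  "sarsosovenne" → 12 new (s, a, r, s, o, s, o, v, e, n, n, e)
  "sarsosar" → prefix "sarsos" already present; 2 new (a, r)
  "sogalvenfen" → prefix "s" already present; 10 new (o, g, a, l, v, e, n, f, e, n)
  "dorsartorgal" → 12 new (d, o, r, s, a, r, t, o, r, g, a, l)
  "sarsofen" → prefix "sarso" already present; 3 new (f, e, n)
Total nodes = 12 + 2 + 10 + 12 + 3 = 39

39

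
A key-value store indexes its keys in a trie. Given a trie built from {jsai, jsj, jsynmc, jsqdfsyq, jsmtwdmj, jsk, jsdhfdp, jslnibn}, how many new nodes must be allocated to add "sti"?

3

No existing word starts with "s", so every character of "sti" needs a new node.
3 − 0 = 3 new nodes.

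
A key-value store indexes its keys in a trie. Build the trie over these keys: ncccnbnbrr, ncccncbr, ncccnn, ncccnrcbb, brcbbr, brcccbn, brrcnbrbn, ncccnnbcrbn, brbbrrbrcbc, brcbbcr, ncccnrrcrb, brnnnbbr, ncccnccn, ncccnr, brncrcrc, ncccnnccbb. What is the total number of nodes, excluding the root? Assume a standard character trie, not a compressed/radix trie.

72

Trace insertions, counting only characters that open a new branch:
  "ncccnbnbrr" → 10 new (n, c, c, c, n, b, n, b, r, r)
  "ncccncbr" → prefix "ncccn" already present; 3 new (c, b, r)
  "ncccnn" → prefix "ncccn" already present; 1 new (n)
  "ncccnrcbb" → prefix "ncccn" already present; 4 new (r, c, b, b)
  "brcbbr" → 6 new (b, r, c, b, b, r)
  "brcccbn" → prefix "brc" already present; 4 new (c, c, b, n)
  "brrcnbrbn" → prefix "br" already present; 7 new (r, c, n, b, r, b, n)
  "ncccnnbcrbn" → prefix "ncccnn" already present; 5 new (b, c, r, b, n)
  "brbbrrbrcbc" → prefix "br" already present; 9 new (b, b, r, r, b, r, c, b, c)
  "brcbbcr" → prefix "brcbb" already present; 2 new (c, r)
  "ncccnrrcrb" → prefix "ncccnr" already present; 4 new (r, c, r, b)
  "brnnnbbr" → prefix "br" already present; 6 new (n, n, n, b, b, r)
  "ncccnccn" → prefix "ncccnc" already present; 2 new (c, n)
  "ncccnr" → prefix "ncccnr" already present; 0 new (none)
  "brncrcrc" → prefix "brn" already present; 5 new (c, r, c, r, c)
  "ncccnnccbb" → prefix "ncccnn" already present; 4 new (c, c, b, b)
Total nodes = 10 + 3 + 1 + 4 + 6 + 4 + 7 + 5 + 9 + 2 + 4 + 6 + 2 + 0 + 5 + 4 = 72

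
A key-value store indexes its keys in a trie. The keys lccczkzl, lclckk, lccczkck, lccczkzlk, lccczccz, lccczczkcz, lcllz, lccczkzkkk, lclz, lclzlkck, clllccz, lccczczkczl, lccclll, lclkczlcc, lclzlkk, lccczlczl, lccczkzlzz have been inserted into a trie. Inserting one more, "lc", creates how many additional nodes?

0

Every character of "lc" already lies on an existing path (it is a prefix of some stored word).
No new nodes are needed: 0.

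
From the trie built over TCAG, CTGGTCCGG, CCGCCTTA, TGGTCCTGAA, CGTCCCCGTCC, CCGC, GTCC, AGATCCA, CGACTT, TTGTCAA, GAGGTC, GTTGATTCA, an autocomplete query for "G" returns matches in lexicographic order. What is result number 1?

GAGGTC

Filter for "G…" and sort: "GAGGTC", "GTCC", "GTTGATTCA"
Position 1: GAGGTC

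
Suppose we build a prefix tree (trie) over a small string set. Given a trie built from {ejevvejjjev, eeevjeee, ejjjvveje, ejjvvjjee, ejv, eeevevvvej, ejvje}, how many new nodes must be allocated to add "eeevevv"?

0

Every character of "eeevevv" already lies on an existing path (it is a prefix of some stored word).
No new nodes are needed: 0.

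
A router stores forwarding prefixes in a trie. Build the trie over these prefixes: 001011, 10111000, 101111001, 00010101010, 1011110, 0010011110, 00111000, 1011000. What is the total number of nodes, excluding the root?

For each word, the new-node count is its length minus the longest prefix already in the trie:
  "001011" → 6 new (0, 0, 1, 0, 1, 1)
  "10111000" → 8 new (1, 0, 1, 1, 1, 0, 0, 0)
  "101111001" → prefix "10111" already present; 4 new (1, 0, 0, 1)
  "00010101010" → prefix "00" already present; 9 new (0, 1, 0, 1, 0, 1, 0, 1, 0)
  "1011110" → prefix "1011110" already present; 0 new (none)
  "0010011110" → prefix "0010" already present; 6 new (0, 1, 1, 1, 1, 0)
  "00111000" → prefix "001" already present; 5 new (1, 1, 0, 0, 0)
  "1011000" → prefix "1011" already present; 3 new (0, 0, 0)
Total nodes = 6 + 8 + 4 + 9 + 0 + 6 + 5 + 3 = 41

41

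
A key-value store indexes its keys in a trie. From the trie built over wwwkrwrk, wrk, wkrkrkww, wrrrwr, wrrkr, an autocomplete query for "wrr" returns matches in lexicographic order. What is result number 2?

wrrrwr

Filter for "wrr…" and sort: "wrrkr", "wrrrwr"
The 2nd is wrrrwr.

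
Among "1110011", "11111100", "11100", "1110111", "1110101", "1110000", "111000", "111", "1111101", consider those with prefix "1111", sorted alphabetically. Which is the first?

1111101

DFS of the "1111" subtree visits, in order: "1111101", "11111100"
Position 1: 1111101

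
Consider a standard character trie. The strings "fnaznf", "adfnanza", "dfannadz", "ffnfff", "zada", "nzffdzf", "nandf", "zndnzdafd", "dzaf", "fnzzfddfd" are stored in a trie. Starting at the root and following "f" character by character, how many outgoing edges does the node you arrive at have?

2

The children of the "f" node are the distinct next characters among strings starting with "f".
Characters that immediately follow "f" among the stored strings: {f, n}.
That node has 2 child edges.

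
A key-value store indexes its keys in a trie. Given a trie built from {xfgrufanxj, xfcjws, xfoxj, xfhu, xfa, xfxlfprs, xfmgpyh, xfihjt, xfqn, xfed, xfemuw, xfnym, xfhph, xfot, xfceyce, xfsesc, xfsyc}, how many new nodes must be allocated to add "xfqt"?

1

"xfq" is already a path in the trie; the remaining "t" must be added.
Each of the 1 remaining characters creates one node.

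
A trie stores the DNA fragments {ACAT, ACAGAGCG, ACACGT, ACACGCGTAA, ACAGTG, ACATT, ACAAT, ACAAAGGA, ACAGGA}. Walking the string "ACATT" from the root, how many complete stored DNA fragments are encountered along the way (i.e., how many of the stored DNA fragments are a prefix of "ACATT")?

2

Check each prefix of "ACATT" against the stored set — each match is an end-marker on the path.
Prefixes of the query that are stored words: "ACAT", "ACATT"
Count: 2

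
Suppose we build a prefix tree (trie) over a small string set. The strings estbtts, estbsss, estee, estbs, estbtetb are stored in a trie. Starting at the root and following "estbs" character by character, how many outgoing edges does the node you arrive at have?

1

The children of the "estbs" node are the distinct next characters among strings starting with "estbs".
Characters that immediately follow "estbs" among the stored strings: {s}.
That node has 1 child edge.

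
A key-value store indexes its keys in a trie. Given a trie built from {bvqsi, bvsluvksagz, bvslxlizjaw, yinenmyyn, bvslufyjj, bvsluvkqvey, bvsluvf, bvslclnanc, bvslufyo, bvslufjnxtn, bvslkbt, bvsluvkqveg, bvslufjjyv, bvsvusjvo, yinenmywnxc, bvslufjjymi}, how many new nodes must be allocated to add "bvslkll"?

2

"bvslk" is already a path in the trie; the remaining "ll" must be added.
So 7 − 5 = 2 new nodes.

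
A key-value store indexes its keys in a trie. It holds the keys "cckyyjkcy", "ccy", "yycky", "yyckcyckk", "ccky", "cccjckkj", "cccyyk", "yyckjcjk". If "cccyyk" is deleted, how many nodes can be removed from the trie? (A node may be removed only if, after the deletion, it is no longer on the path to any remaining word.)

3

After clearing the end-marker at "cccyyk", prune upward until reaching a node still needed by another word.
The suffix "yyk" (3 nodes) is used only by "cccyyk"; the node for "ccc" still has the child "j", so pruning stops there.
Nodes removed: 3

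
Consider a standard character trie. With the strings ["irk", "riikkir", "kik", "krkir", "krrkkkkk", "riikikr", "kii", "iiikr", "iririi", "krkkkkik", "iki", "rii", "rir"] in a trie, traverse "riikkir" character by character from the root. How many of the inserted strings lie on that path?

2

Traverse "riikkir" character by character; count nodes along the way that are marked as word ends.
Prefixes of the query that are stored words: "rii", "riikkir"
Count: 2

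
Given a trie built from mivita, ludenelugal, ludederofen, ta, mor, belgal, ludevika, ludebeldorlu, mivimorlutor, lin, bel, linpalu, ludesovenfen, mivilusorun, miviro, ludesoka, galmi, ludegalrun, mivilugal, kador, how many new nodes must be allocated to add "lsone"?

4

The longest prefix of "lsone" already in the trie is "l" (length 1).
New nodes needed: |"lsone"| − 1 = 5 − 1 = 4.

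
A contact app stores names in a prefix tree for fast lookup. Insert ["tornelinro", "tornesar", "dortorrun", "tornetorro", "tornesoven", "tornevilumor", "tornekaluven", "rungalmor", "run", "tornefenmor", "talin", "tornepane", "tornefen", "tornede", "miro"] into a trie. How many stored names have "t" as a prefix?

11

Walk to "t"; the words in its subtree are exactly those with that prefix.
Words under "t": talin, tornede, tornefen, tornefenmor, tornekaluven, tornelinro, tornepane, tornesar, tornesoven, tornetorro, tornevilumor
Count: 11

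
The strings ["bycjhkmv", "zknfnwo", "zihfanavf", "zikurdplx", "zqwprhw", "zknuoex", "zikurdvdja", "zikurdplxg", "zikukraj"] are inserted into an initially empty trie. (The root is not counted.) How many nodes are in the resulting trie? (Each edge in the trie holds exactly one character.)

Count nodes per top-level branch (shared prefixes stored once):
  'b'-branch (bycjhkmv): 8 nodes
  'z'-branch (zihfanavf, zikukraj, zikurdplx, zikurdplxg, zikurdvdja, zknfnwo, zknuoex, zqwprhw): 41 nodes
Sum: 49

49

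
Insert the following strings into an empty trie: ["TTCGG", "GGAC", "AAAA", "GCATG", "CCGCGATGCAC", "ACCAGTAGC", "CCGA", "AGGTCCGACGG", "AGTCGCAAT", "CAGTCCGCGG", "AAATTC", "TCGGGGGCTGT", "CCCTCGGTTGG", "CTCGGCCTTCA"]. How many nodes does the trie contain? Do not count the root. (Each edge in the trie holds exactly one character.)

For each word, the new-node count is its length minus the longest prefix already in the trie:
  "TTCGG" → 5 new (T, T, C, G, G)
  "GGAC" → 4 new (G, G, A, C)
  "AAAA" → 4 new (A, A, A, A)
  "GCATG" → prefix "G" already present; 4 new (C, A, T, G)
  "CCGCGATGCAC" → 11 new (C, C, G, C, G, A, T, G, C, A, C)
  "ACCAGTAGC" → prefix "A" already present; 8 new (C, C, A, G, T, A, G, C)
  "CCGA" → prefix "CCG" already present; 1 new (A)
  "AGGTCCGACGG" → prefix "A" already present; 10 new (G, G, T, C, C, G, A, C, G, G)
  "AGTCGCAAT" → prefix "AG" already present; 7 new (T, C, G, C, A, A, T)
  "CAGTCCGCGG" → prefix "C" already present; 9 new (A, G, T, C, C, G, C, G, G)
  "AAATTC" → prefix "AAA" already present; 3 new (T, T, C)
  "TCGGGGGCTGT" → prefix "T" already present; 10 new (C, G, G, G, G, G, C, T, G, T)
  "CCCTCGGTTGG" → prefix "CC" already present; 9 new (C, T, C, G, G, T, T, G, G)
  "CTCGGCCTTCA" → prefix "C" already present; 10 new (T, C, G, G, C, C, T, T, C, A)
Total nodes = 5 + 4 + 4 + 4 + 11 + 8 + 1 + 10 + 7 + 9 + 3 + 10 + 9 + 10 = 95

95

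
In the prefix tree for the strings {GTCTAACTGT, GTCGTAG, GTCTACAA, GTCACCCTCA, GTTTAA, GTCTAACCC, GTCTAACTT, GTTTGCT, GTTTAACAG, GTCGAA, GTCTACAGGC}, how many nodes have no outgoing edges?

10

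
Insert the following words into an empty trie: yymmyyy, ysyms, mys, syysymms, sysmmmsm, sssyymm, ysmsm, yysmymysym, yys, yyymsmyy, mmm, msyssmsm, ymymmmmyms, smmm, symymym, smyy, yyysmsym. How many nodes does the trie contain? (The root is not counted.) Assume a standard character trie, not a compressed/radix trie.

Count nodes per top-level branch (shared prefixes stored once):
  'm'-branch (mmm, msyssmsm, mys): 12 nodes
  's'-branch (smmm, smyy, sssyymm, symymym, sysmmmsm, syysymms): 30 nodes
  'y'-branch (ymymmmmyms, ysmsm, ysyms, yymmyyy, yys, yysmymysym, yyymsmyy, yyysmsym): 42 nodes
Sum: 84

84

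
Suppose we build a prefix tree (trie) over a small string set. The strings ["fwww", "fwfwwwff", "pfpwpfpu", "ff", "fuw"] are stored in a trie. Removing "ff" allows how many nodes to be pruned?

1

Walk "ff" from the leaf back toward the root, removing each node that no remaining word uses.
The suffix "f" (1 node) is used only by "ff"; the node for "f" still has the child "w", so pruning stops there.
Nodes removed: 1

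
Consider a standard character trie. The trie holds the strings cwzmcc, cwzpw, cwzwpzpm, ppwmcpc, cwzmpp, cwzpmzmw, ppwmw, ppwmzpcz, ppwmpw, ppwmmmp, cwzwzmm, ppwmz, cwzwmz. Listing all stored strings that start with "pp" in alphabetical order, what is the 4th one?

ppwmw

Filter for "pp…" and sort: "ppwmcpc", "ppwmmmp", "ppwmpw", "ppwmw", "ppwmz", "ppwmzpcz"
Position 4: ppwmw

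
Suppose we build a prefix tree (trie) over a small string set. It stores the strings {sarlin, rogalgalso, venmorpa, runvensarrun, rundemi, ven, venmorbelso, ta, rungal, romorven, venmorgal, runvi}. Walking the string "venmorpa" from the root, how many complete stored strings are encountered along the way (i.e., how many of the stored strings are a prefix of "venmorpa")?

2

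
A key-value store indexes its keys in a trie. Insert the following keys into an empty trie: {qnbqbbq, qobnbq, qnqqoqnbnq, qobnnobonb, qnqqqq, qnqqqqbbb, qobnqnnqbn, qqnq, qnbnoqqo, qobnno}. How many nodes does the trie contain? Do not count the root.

45

For each word, the new-node count is its length minus the longest prefix already in the trie:
  "qnbqbbq" → 7 new (q, n, b, q, b, b, q)
  "qobnbq" → prefix "q" already present; 5 new (o, b, n, b, q)
  "qnqqoqnbnq" → prefix "qn" already present; 8 new (q, q, o, q, n, b, n, q)
  "qobnnobonb" → prefix "qobn" already present; 6 new (n, o, b, o, n, b)
  "qnqqqq" → prefix "qnqq" already present; 2 new (q, q)
  "qnqqqqbbb" → prefix "qnqqqq" already present; 3 new (b, b, b)
  "qobnqnnqbn" → prefix "qobn" already present; 6 new (q, n, n, q, b, n)
  "qqnq" → prefix "q" already present; 3 new (q, n, q)
  "qnbnoqqo" → prefix "qnb" already present; 5 new (n, o, q, q, o)
  "qobnno" → prefix "qobnno" already present; 0 new (none)
Total nodes = 7 + 5 + 8 + 6 + 2 + 3 + 6 + 3 + 5 + 0 = 45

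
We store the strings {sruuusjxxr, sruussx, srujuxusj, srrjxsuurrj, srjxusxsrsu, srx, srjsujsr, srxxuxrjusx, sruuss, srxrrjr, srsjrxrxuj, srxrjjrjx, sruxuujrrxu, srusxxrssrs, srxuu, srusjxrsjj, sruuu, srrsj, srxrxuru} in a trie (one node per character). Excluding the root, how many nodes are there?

98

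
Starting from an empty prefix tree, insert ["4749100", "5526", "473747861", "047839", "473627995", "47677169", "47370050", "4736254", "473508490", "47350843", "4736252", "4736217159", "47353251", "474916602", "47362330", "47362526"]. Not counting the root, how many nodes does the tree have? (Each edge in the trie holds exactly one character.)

Trace insertions, counting only characters that open a new branch:
  "4749100" → 7 new (4, 7, 4, 9, 1, 0, 0)
  "5526" → 4 new (5, 5, 2, 6)
  "473747861" → prefix "47" already present; 7 new (3, 7, 4, 7, 8, 6, 1)
  "047839" → 6 new (0, 4, 7, 8, 3, 9)
  "473627995" → prefix "473" already present; 6 new (6, 2, 7, 9, 9, 5)
  "47677169" → prefix "47" already present; 6 new (6, 7, 7, 1, 6, 9)
  "47370050" → prefix "4737" already present; 4 new (0, 0, 5, 0)
  "4736254" → prefix "47362" already present; 2 new (5, 4)
  "473508490" → prefix "473" already present; 6 new (5, 0, 8, 4, 9, 0)
  "47350843" → prefix "4735084" already present; 1 new (3)
  "4736252" → prefix "473625" already present; 1 new (2)
  "4736217159" → prefix "47362" already present; 5 new (1, 7, 1, 5, 9)
  "47353251" → prefix "4735" already present; 4 new (3, 2, 5, 1)
  "474916602" → prefix "47491" already present; 4 new (6, 6, 0, 2)
  "47362330" → prefix "47362" already present; 3 new (3, 3, 0)
  "47362526" → prefix "4736252" already present; 1 new (6)
Total nodes = 7 + 4 + 7 + 6 + 6 + 6 + 4 + 2 + 6 + 1 + 1 + 5 + 4 + 4 + 3 + 1 = 67

67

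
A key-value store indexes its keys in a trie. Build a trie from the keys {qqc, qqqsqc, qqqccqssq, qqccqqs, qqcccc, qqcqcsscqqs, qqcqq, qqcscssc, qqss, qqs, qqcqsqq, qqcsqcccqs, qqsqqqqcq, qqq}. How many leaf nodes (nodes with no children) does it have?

11

Leaves are exactly the stored words that no other stored word extends.
Those words: "qqcccc", "qqccqqs", "qqcqcsscqqs", "qqcqq", "qqcqsqq", "qqcscssc", "qqcsqcccqs", "qqqccqssq", "qqqsqc", "qqsqqqqcq", "qqss"
Leaf count: 11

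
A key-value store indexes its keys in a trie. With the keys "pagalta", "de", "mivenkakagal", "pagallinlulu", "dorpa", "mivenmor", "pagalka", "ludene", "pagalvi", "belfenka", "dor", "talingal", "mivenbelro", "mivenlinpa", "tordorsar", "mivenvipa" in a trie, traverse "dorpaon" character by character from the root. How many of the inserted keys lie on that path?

Check each prefix of "dorpaon" against the stored set — each match is an end-marker on the path.
Prefixes of the query that are stored words: "dor", "dorpa"
Count: 2

2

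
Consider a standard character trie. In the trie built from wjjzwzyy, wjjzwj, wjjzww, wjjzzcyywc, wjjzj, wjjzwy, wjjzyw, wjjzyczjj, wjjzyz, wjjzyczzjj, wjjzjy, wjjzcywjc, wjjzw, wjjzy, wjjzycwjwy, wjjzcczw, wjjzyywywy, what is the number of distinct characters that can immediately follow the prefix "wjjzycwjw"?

1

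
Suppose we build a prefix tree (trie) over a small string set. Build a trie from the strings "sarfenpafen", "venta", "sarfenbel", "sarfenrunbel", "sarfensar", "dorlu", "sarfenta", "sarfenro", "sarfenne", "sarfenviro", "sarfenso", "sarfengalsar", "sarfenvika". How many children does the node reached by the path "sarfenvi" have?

Walk "sarfenvi" from the root, arriving at one node.
Distinct next characters after "sarfenvi": k, r.
That node has 2 child edges.

2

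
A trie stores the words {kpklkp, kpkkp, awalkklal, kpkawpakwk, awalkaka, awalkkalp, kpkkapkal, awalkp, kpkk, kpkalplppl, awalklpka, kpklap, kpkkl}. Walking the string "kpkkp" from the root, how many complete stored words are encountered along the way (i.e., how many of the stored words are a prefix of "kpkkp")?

Check each prefix of "kpkkp" against the stored set — each match is an end-marker on the path.
Prefixes of the query that are stored words: "kpkk", "kpkkp"
Count: 2

2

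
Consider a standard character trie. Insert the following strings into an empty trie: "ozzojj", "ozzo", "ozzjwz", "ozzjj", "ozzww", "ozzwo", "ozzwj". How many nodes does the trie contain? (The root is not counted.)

For each word, the new-node count is its length minus the longest prefix already in the trie:
  "ozzojj" → 6 new (o, z, z, o, j, j)
  "ozzo" → prefix "ozzo" already present; 0 new (none)
  "ozzjwz" → prefix "ozz" already present; 3 new (j, w, z)
  "ozzjj" → prefix "ozzj" already present; 1 new (j)
  "ozzww" → prefix "ozz" already present; 2 new (w, w)
  "ozzwo" → prefix "ozzw" already present; 1 new (o)
  "ozzwj" → prefix "ozzw" already present; 1 new (j)
Total nodes = 6 + 0 + 3 + 1 + 2 + 1 + 1 = 14

14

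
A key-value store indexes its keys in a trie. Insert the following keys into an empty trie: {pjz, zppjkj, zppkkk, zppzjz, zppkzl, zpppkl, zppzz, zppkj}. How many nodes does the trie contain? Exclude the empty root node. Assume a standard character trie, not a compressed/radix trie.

Trie structure (* marks end of a word):
(root)
├─ p
│  └─ j
│     └─ z *
└─ z
   └─ p
      └─ p
         ├─ j
         │  └─ k
         │     └─ j *
         ├─ k
         │  ├─ j *
         │  ├─ k
         │  │  └─ k *
         │  └─ z
         │     └─ l *
         ├─ p
         │  └─ k
         │     └─ l *
         └─ z
            ├─ j
            │  └─ z *
            └─ z *
Counting every labelled node above: 22.

22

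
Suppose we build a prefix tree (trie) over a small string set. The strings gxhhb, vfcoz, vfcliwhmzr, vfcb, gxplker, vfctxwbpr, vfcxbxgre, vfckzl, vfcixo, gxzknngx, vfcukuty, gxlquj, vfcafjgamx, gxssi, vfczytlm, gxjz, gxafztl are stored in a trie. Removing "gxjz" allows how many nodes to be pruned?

Walk "gxjz" from the leaf back toward the root, removing each node that no remaining word uses.
The suffix "jz" (2 nodes) is used only by "gxjz"; the node for "gx" still has the child "h", so pruning stops there.
Nodes removed: 2

2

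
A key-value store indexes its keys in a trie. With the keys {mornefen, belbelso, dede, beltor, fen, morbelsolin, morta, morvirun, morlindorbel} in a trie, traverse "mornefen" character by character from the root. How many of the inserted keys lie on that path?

1

Traverse "mornefen" character by character; count nodes along the way that are marked as word ends.
Prefixes of the query that are stored words: "mornefen"
Count: 1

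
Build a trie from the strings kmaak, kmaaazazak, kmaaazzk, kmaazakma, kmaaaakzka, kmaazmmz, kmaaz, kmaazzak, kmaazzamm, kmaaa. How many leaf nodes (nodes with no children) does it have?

A leaf is a node with no children — equivalently, the end of a word that is not a proper prefix of any other stored word.
Those words: "kmaaaakzka", "kmaaazazak", "kmaaazzk", "kmaak", "kmaazakma", "kmaazmmz", "kmaazzak", "kmaazzamm"
Leaf count: 8

8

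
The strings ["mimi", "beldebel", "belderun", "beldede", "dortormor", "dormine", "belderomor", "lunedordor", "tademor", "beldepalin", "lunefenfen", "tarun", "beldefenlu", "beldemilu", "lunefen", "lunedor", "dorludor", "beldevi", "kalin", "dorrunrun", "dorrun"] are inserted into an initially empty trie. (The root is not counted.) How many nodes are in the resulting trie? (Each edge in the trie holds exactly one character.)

92

Trace insertions, counting only characters that open a new branch:
  "mimi" → 4 new (m, i, m, i)
  "beldebel" → 8 new (b, e, l, d, e, b, e, l)
  "belderun" → prefix "belde" already present; 3 new (r, u, n)
  "beldede" → prefix "belde" already present; 2 new (d, e)
  "dortormor" → 9 new (d, o, r, t, o, r, m, o, r)
  "dormine" → prefix "dor" already present; 4 new (m, i, n, e)
  "belderomor" → prefix "belder" already present; 4 new (o, m, o, r)
  "lunedordor" → 10 new (l, u, n, e, d, o, r, d, o, r)
  "tademor" → 7 new (t, a, d, e, m, o, r)
  "beldepalin" → prefix "belde" already present; 5 new (p, a, l, i, n)
  "lunefenfen" → prefix "lune" already present; 6 new (f, e, n, f, e, n)
  "tarun" → prefix "ta" already present; 3 new (r, u, n)
  "beldefenlu" → prefix "belde" already present; 5 new (f, e, n, l, u)
  "beldemilu" → prefix "belde" already present; 4 new (m, i, l, u)
  "lunefen" → prefix "lunefen" already present; 0 new (none)
  "lunedor" → prefix "lunedor" already present; 0 new (none)
  "dorludor" → prefix "dor" already present; 5 new (l, u, d, o, r)
  "beldevi" → prefix "belde" already present; 2 new (v, i)
  "kalin" → 5 new (k, a, l, i, n)
  "dorrunrun" → prefix "dor" already present; 6 new (r, u, n, r, u, n)
  "dorrun" → prefix "dorrun" already present; 0 new (none)
Total nodes = 4 + 8 + 3 + 2 + 9 + 4 + 4 + 10 + 7 + 5 + 6 + 3 + 5 + 4 + 0 + 0 + 5 + 2 + 5 + 6 + 0 = 92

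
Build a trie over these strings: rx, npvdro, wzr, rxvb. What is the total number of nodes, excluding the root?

13

Trie structure (* marks end of a word):
(root)
├─ n
│  └─ p
│     └─ v
│        └─ d
│           └─ r
│              └─ o *
├─ r
│  └─ x *
│     └─ v
│        └─ b *
└─ w
   └─ z
      └─ r *
Counting every labelled node above: 13.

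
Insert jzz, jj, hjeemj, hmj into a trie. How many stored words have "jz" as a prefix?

1

Filter for entries beginning with "jz":
Matches: "jzz"
Count: 1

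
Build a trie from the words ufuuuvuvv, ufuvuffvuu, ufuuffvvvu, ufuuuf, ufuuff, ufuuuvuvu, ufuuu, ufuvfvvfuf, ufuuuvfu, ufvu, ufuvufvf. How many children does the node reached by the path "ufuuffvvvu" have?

Follow the path "ufuuffvvvu" to its node, then look at its outgoing edges.
No stored string extends past "ufuuffvvvu".
That node has 0 child edges.

0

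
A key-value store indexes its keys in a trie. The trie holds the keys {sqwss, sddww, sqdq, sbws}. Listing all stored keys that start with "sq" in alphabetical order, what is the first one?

sqdq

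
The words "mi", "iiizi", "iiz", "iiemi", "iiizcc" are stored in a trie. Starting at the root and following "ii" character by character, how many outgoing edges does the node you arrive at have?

The children of the "ii" node are the distinct next characters among strings starting with "ii".
Distinct next characters after "ii": e, i, z.
That node has 3 child edges.

3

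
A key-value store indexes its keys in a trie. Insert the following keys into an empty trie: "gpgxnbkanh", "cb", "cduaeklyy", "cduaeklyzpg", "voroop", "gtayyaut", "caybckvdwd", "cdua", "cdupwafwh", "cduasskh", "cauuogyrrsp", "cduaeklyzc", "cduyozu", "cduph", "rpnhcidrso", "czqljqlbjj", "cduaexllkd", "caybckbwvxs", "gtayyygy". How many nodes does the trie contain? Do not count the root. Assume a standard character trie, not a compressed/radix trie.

102

Insert word by word; a character creates a node only if that edge doesn't already exist:
  "gpgxnbkanh" → 10 new (g, p, g, x, n, b, k, a, n, h)
  "cb" → 2 new (c, b)
  "cduaeklyy" → prefix "c" already present; 8 new (d, u, a, e, k, l, y, y)
  "cduaeklyzpg" → prefix "cduaekly" already present; 3 new (z, p, g)
  "voroop" → 6 new (v, o, r, o, o, p)
  "gtayyaut" → prefix "g" already present; 7 new (t, a, y, y, a, u, t)
  "caybckvdwd" → prefix "c" already present; 9 new (a, y, b, c, k, v, d, w, d)
  "cdua" → prefix "cdua" already present; 0 new (none)
  "cdupwafwh" → prefix "cdu" already present; 6 new (p, w, a, f, w, h)
  "cduasskh" → prefix "cdua" already present; 4 new (s, s, k, h)
  "cauuogyrrsp" → prefix "ca" already present; 9 new (u, u, o, g, y, r, r, s, p)
  "cduaeklyzc" → prefix "cduaeklyz" already present; 1 new (c)
  "cduyozu" → prefix "cdu" already present; 4 new (y, o, z, u)
  "cduph" → prefix "cdup" already present; 1 new (h)
  "rpnhcidrso" → 10 new (r, p, n, h, c, i, d, r, s, o)
  "czqljqlbjj" → prefix "c" already present; 9 new (z, q, l, j, q, l, b, j, j)
  "cduaexllkd" → prefix "cduae" already present; 5 new (x, l, l, k, d)
  "caybckbwvxs" → prefix "caybck" already present; 5 new (b, w, v, x, s)
  "gtayyygy" → prefix "gtayy" already present; 3 new (y, g, y)
Total nodes = 10 + 2 + 8 + 3 + 6 + 7 + 9 + 0 + 6 + 4 + 9 + 1 + 4 + 1 + 10 + 9 + 5 + 5 + 3 = 102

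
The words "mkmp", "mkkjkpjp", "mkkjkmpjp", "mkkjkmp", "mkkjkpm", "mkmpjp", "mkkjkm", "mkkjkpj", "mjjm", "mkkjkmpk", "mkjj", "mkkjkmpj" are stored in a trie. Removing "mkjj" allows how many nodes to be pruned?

After clearing the end-marker at "mkjj", prune upward until reaching a node still needed by another word.
The suffix "jj" (2 nodes) is used only by "mkjj"; the node for "mk" still has the child "m", so pruning stops there.
Nodes removed: 2

2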